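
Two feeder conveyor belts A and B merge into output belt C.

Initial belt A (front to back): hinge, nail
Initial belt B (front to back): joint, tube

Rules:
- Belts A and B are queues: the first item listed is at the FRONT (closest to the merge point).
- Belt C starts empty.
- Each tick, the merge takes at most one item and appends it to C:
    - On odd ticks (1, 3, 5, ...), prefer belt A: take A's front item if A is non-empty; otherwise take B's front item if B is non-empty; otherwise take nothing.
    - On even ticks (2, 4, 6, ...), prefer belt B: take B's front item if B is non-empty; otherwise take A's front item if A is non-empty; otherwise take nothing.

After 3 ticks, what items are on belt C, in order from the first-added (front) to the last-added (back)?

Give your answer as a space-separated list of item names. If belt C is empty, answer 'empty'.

Answer: hinge joint nail

Derivation:
Tick 1: prefer A, take hinge from A; A=[nail] B=[joint,tube] C=[hinge]
Tick 2: prefer B, take joint from B; A=[nail] B=[tube] C=[hinge,joint]
Tick 3: prefer A, take nail from A; A=[-] B=[tube] C=[hinge,joint,nail]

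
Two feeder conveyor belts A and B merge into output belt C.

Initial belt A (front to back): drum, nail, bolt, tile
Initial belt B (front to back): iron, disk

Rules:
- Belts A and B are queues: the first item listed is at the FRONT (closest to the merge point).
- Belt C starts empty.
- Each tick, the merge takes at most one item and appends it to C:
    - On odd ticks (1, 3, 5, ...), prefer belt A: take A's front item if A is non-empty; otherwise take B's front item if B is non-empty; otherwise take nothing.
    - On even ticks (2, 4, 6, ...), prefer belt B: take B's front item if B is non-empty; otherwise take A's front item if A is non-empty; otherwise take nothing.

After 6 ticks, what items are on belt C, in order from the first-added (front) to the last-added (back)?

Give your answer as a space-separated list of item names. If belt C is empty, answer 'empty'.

Answer: drum iron nail disk bolt tile

Derivation:
Tick 1: prefer A, take drum from A; A=[nail,bolt,tile] B=[iron,disk] C=[drum]
Tick 2: prefer B, take iron from B; A=[nail,bolt,tile] B=[disk] C=[drum,iron]
Tick 3: prefer A, take nail from A; A=[bolt,tile] B=[disk] C=[drum,iron,nail]
Tick 4: prefer B, take disk from B; A=[bolt,tile] B=[-] C=[drum,iron,nail,disk]
Tick 5: prefer A, take bolt from A; A=[tile] B=[-] C=[drum,iron,nail,disk,bolt]
Tick 6: prefer B, take tile from A; A=[-] B=[-] C=[drum,iron,nail,disk,bolt,tile]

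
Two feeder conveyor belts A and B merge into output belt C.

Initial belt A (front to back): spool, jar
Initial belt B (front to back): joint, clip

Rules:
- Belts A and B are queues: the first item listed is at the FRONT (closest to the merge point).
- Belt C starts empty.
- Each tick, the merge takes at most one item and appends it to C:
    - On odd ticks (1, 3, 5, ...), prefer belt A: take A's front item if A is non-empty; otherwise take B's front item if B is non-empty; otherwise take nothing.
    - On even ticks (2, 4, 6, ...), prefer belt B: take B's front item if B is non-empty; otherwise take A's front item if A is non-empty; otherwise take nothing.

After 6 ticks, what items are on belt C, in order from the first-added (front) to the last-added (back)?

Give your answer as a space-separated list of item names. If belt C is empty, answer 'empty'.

Answer: spool joint jar clip

Derivation:
Tick 1: prefer A, take spool from A; A=[jar] B=[joint,clip] C=[spool]
Tick 2: prefer B, take joint from B; A=[jar] B=[clip] C=[spool,joint]
Tick 3: prefer A, take jar from A; A=[-] B=[clip] C=[spool,joint,jar]
Tick 4: prefer B, take clip from B; A=[-] B=[-] C=[spool,joint,jar,clip]
Tick 5: prefer A, both empty, nothing taken; A=[-] B=[-] C=[spool,joint,jar,clip]
Tick 6: prefer B, both empty, nothing taken; A=[-] B=[-] C=[spool,joint,jar,clip]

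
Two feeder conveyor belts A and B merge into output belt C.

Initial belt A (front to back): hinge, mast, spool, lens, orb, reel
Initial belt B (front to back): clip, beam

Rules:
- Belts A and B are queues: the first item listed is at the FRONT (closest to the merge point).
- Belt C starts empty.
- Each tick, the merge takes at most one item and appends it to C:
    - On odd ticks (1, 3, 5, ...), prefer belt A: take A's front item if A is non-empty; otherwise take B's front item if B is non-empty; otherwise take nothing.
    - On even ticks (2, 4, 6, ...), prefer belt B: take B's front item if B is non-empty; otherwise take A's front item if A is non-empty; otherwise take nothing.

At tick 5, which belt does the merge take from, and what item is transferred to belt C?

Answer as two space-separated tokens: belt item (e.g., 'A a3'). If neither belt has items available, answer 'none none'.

Tick 1: prefer A, take hinge from A; A=[mast,spool,lens,orb,reel] B=[clip,beam] C=[hinge]
Tick 2: prefer B, take clip from B; A=[mast,spool,lens,orb,reel] B=[beam] C=[hinge,clip]
Tick 3: prefer A, take mast from A; A=[spool,lens,orb,reel] B=[beam] C=[hinge,clip,mast]
Tick 4: prefer B, take beam from B; A=[spool,lens,orb,reel] B=[-] C=[hinge,clip,mast,beam]
Tick 5: prefer A, take spool from A; A=[lens,orb,reel] B=[-] C=[hinge,clip,mast,beam,spool]

Answer: A spool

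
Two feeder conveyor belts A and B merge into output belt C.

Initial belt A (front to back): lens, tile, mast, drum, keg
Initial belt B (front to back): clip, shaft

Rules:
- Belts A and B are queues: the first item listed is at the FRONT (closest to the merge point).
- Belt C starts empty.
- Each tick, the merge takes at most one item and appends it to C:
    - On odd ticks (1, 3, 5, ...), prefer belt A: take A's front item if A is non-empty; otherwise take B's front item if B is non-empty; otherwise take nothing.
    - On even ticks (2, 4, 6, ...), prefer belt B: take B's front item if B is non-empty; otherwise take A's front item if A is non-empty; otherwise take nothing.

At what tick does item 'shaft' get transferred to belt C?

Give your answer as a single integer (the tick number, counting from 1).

Answer: 4

Derivation:
Tick 1: prefer A, take lens from A; A=[tile,mast,drum,keg] B=[clip,shaft] C=[lens]
Tick 2: prefer B, take clip from B; A=[tile,mast,drum,keg] B=[shaft] C=[lens,clip]
Tick 3: prefer A, take tile from A; A=[mast,drum,keg] B=[shaft] C=[lens,clip,tile]
Tick 4: prefer B, take shaft from B; A=[mast,drum,keg] B=[-] C=[lens,clip,tile,shaft]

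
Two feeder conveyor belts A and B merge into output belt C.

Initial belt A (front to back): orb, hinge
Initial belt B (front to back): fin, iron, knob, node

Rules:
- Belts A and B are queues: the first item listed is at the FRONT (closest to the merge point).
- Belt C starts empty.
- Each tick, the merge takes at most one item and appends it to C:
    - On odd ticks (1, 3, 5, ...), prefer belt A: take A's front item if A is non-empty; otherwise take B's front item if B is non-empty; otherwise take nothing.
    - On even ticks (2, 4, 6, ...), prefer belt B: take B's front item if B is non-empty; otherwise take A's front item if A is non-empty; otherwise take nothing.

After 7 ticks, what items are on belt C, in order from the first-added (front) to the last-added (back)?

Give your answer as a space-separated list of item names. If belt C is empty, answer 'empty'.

Answer: orb fin hinge iron knob node

Derivation:
Tick 1: prefer A, take orb from A; A=[hinge] B=[fin,iron,knob,node] C=[orb]
Tick 2: prefer B, take fin from B; A=[hinge] B=[iron,knob,node] C=[orb,fin]
Tick 3: prefer A, take hinge from A; A=[-] B=[iron,knob,node] C=[orb,fin,hinge]
Tick 4: prefer B, take iron from B; A=[-] B=[knob,node] C=[orb,fin,hinge,iron]
Tick 5: prefer A, take knob from B; A=[-] B=[node] C=[orb,fin,hinge,iron,knob]
Tick 6: prefer B, take node from B; A=[-] B=[-] C=[orb,fin,hinge,iron,knob,node]
Tick 7: prefer A, both empty, nothing taken; A=[-] B=[-] C=[orb,fin,hinge,iron,knob,node]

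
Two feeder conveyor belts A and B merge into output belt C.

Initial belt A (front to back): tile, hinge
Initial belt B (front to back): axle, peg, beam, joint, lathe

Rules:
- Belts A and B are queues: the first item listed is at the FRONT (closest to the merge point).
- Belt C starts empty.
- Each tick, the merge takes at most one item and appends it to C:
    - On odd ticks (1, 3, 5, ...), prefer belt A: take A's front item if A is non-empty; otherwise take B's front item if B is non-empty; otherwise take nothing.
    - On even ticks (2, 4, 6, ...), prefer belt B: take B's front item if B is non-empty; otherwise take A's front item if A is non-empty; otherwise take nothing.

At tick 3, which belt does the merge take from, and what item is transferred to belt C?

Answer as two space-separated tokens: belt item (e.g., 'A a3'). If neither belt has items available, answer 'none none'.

Tick 1: prefer A, take tile from A; A=[hinge] B=[axle,peg,beam,joint,lathe] C=[tile]
Tick 2: prefer B, take axle from B; A=[hinge] B=[peg,beam,joint,lathe] C=[tile,axle]
Tick 3: prefer A, take hinge from A; A=[-] B=[peg,beam,joint,lathe] C=[tile,axle,hinge]

Answer: A hinge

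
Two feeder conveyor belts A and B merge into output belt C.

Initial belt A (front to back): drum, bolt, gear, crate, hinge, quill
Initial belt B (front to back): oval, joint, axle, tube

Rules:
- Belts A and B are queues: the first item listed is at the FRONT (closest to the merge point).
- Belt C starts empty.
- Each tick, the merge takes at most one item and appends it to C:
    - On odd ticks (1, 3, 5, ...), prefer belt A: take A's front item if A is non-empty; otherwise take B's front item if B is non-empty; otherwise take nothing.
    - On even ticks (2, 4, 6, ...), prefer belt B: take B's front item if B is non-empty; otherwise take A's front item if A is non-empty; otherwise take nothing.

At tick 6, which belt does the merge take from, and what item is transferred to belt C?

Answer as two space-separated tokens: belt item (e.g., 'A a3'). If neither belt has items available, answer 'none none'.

Answer: B axle

Derivation:
Tick 1: prefer A, take drum from A; A=[bolt,gear,crate,hinge,quill] B=[oval,joint,axle,tube] C=[drum]
Tick 2: prefer B, take oval from B; A=[bolt,gear,crate,hinge,quill] B=[joint,axle,tube] C=[drum,oval]
Tick 3: prefer A, take bolt from A; A=[gear,crate,hinge,quill] B=[joint,axle,tube] C=[drum,oval,bolt]
Tick 4: prefer B, take joint from B; A=[gear,crate,hinge,quill] B=[axle,tube] C=[drum,oval,bolt,joint]
Tick 5: prefer A, take gear from A; A=[crate,hinge,quill] B=[axle,tube] C=[drum,oval,bolt,joint,gear]
Tick 6: prefer B, take axle from B; A=[crate,hinge,quill] B=[tube] C=[drum,oval,bolt,joint,gear,axle]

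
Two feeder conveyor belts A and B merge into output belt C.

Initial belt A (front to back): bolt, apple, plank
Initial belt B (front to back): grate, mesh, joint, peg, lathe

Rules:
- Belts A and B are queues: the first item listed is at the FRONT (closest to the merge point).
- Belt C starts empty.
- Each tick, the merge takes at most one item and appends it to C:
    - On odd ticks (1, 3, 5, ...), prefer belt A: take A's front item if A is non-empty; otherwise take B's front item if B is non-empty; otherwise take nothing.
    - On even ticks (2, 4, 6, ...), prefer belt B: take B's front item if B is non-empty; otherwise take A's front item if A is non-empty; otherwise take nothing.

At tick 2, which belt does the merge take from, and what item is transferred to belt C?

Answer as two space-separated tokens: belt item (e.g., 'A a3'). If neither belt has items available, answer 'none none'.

Answer: B grate

Derivation:
Tick 1: prefer A, take bolt from A; A=[apple,plank] B=[grate,mesh,joint,peg,lathe] C=[bolt]
Tick 2: prefer B, take grate from B; A=[apple,plank] B=[mesh,joint,peg,lathe] C=[bolt,grate]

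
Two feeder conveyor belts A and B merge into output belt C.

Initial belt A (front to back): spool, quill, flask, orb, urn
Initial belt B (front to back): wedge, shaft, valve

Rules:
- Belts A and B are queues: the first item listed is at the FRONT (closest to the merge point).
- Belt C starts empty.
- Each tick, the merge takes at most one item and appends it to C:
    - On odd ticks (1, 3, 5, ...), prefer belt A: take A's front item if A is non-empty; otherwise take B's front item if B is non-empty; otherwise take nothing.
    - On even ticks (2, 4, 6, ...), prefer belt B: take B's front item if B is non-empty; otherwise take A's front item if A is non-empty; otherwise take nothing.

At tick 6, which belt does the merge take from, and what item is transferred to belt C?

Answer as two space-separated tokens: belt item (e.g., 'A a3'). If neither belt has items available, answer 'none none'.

Tick 1: prefer A, take spool from A; A=[quill,flask,orb,urn] B=[wedge,shaft,valve] C=[spool]
Tick 2: prefer B, take wedge from B; A=[quill,flask,orb,urn] B=[shaft,valve] C=[spool,wedge]
Tick 3: prefer A, take quill from A; A=[flask,orb,urn] B=[shaft,valve] C=[spool,wedge,quill]
Tick 4: prefer B, take shaft from B; A=[flask,orb,urn] B=[valve] C=[spool,wedge,quill,shaft]
Tick 5: prefer A, take flask from A; A=[orb,urn] B=[valve] C=[spool,wedge,quill,shaft,flask]
Tick 6: prefer B, take valve from B; A=[orb,urn] B=[-] C=[spool,wedge,quill,shaft,flask,valve]

Answer: B valve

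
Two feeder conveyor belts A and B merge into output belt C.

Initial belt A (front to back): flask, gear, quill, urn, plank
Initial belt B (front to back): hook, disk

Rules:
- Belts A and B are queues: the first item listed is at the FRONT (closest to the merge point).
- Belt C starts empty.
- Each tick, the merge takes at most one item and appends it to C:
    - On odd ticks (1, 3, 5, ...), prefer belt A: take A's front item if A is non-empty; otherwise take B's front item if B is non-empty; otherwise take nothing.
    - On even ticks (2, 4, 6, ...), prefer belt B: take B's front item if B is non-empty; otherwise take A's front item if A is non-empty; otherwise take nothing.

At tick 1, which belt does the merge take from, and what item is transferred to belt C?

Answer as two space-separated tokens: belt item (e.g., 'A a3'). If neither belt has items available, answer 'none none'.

Tick 1: prefer A, take flask from A; A=[gear,quill,urn,plank] B=[hook,disk] C=[flask]

Answer: A flask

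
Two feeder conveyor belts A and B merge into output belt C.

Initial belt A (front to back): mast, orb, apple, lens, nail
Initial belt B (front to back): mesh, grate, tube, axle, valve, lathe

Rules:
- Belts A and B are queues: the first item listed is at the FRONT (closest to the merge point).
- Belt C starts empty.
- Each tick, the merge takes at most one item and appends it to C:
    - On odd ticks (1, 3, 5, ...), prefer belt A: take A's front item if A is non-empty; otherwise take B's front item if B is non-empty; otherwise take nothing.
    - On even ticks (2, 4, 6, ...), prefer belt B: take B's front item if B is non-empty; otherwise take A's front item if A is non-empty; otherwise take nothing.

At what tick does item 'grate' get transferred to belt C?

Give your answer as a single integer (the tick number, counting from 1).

Answer: 4

Derivation:
Tick 1: prefer A, take mast from A; A=[orb,apple,lens,nail] B=[mesh,grate,tube,axle,valve,lathe] C=[mast]
Tick 2: prefer B, take mesh from B; A=[orb,apple,lens,nail] B=[grate,tube,axle,valve,lathe] C=[mast,mesh]
Tick 3: prefer A, take orb from A; A=[apple,lens,nail] B=[grate,tube,axle,valve,lathe] C=[mast,mesh,orb]
Tick 4: prefer B, take grate from B; A=[apple,lens,nail] B=[tube,axle,valve,lathe] C=[mast,mesh,orb,grate]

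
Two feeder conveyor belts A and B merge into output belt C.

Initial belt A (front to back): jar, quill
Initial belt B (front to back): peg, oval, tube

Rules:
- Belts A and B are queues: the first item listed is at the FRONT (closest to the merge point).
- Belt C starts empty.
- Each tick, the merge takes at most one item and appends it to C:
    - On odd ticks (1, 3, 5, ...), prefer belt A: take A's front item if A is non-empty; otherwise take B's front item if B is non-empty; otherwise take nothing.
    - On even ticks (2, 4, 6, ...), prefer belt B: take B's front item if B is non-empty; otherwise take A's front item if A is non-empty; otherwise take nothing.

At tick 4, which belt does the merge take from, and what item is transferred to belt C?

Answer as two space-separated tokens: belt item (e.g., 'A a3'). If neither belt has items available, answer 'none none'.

Tick 1: prefer A, take jar from A; A=[quill] B=[peg,oval,tube] C=[jar]
Tick 2: prefer B, take peg from B; A=[quill] B=[oval,tube] C=[jar,peg]
Tick 3: prefer A, take quill from A; A=[-] B=[oval,tube] C=[jar,peg,quill]
Tick 4: prefer B, take oval from B; A=[-] B=[tube] C=[jar,peg,quill,oval]

Answer: B oval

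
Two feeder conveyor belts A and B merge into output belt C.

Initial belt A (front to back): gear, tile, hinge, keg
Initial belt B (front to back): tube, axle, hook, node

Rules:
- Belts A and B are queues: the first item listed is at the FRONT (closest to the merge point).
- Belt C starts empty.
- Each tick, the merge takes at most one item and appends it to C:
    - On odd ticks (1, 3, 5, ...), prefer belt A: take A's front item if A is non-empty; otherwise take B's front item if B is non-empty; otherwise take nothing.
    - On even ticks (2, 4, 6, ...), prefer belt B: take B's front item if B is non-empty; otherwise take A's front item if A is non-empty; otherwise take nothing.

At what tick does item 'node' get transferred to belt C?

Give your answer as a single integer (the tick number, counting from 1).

Answer: 8

Derivation:
Tick 1: prefer A, take gear from A; A=[tile,hinge,keg] B=[tube,axle,hook,node] C=[gear]
Tick 2: prefer B, take tube from B; A=[tile,hinge,keg] B=[axle,hook,node] C=[gear,tube]
Tick 3: prefer A, take tile from A; A=[hinge,keg] B=[axle,hook,node] C=[gear,tube,tile]
Tick 4: prefer B, take axle from B; A=[hinge,keg] B=[hook,node] C=[gear,tube,tile,axle]
Tick 5: prefer A, take hinge from A; A=[keg] B=[hook,node] C=[gear,tube,tile,axle,hinge]
Tick 6: prefer B, take hook from B; A=[keg] B=[node] C=[gear,tube,tile,axle,hinge,hook]
Tick 7: prefer A, take keg from A; A=[-] B=[node] C=[gear,tube,tile,axle,hinge,hook,keg]
Tick 8: prefer B, take node from B; A=[-] B=[-] C=[gear,tube,tile,axle,hinge,hook,keg,node]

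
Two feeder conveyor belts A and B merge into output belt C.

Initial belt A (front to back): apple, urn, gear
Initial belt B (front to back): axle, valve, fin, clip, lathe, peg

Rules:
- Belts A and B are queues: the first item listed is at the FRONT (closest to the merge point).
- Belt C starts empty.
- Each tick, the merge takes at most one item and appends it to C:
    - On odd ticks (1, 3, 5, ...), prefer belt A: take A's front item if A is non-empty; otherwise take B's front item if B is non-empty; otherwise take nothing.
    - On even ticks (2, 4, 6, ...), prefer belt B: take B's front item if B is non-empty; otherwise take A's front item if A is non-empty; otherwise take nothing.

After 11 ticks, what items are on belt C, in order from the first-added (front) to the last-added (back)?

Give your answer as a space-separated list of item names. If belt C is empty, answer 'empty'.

Answer: apple axle urn valve gear fin clip lathe peg

Derivation:
Tick 1: prefer A, take apple from A; A=[urn,gear] B=[axle,valve,fin,clip,lathe,peg] C=[apple]
Tick 2: prefer B, take axle from B; A=[urn,gear] B=[valve,fin,clip,lathe,peg] C=[apple,axle]
Tick 3: prefer A, take urn from A; A=[gear] B=[valve,fin,clip,lathe,peg] C=[apple,axle,urn]
Tick 4: prefer B, take valve from B; A=[gear] B=[fin,clip,lathe,peg] C=[apple,axle,urn,valve]
Tick 5: prefer A, take gear from A; A=[-] B=[fin,clip,lathe,peg] C=[apple,axle,urn,valve,gear]
Tick 6: prefer B, take fin from B; A=[-] B=[clip,lathe,peg] C=[apple,axle,urn,valve,gear,fin]
Tick 7: prefer A, take clip from B; A=[-] B=[lathe,peg] C=[apple,axle,urn,valve,gear,fin,clip]
Tick 8: prefer B, take lathe from B; A=[-] B=[peg] C=[apple,axle,urn,valve,gear,fin,clip,lathe]
Tick 9: prefer A, take peg from B; A=[-] B=[-] C=[apple,axle,urn,valve,gear,fin,clip,lathe,peg]
Tick 10: prefer B, both empty, nothing taken; A=[-] B=[-] C=[apple,axle,urn,valve,gear,fin,clip,lathe,peg]
Tick 11: prefer A, both empty, nothing taken; A=[-] B=[-] C=[apple,axle,urn,valve,gear,fin,clip,lathe,peg]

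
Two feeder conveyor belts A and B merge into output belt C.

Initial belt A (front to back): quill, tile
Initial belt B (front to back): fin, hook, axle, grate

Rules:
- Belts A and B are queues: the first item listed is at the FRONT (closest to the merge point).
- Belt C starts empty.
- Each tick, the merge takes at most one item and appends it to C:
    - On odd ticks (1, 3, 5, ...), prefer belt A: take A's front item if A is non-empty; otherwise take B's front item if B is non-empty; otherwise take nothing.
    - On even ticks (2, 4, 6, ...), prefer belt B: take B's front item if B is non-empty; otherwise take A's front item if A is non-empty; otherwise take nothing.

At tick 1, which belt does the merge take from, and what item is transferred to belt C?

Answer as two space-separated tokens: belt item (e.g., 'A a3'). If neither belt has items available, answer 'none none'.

Tick 1: prefer A, take quill from A; A=[tile] B=[fin,hook,axle,grate] C=[quill]

Answer: A quill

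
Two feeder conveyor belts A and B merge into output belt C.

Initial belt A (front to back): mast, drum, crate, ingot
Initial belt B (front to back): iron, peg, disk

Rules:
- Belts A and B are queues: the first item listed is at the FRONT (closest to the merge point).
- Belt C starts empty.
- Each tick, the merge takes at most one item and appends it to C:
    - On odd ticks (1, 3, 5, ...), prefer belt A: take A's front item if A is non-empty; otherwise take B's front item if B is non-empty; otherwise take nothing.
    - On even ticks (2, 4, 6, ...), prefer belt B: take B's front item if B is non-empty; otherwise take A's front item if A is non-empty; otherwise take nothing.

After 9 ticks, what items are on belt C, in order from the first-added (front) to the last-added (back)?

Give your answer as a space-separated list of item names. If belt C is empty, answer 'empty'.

Tick 1: prefer A, take mast from A; A=[drum,crate,ingot] B=[iron,peg,disk] C=[mast]
Tick 2: prefer B, take iron from B; A=[drum,crate,ingot] B=[peg,disk] C=[mast,iron]
Tick 3: prefer A, take drum from A; A=[crate,ingot] B=[peg,disk] C=[mast,iron,drum]
Tick 4: prefer B, take peg from B; A=[crate,ingot] B=[disk] C=[mast,iron,drum,peg]
Tick 5: prefer A, take crate from A; A=[ingot] B=[disk] C=[mast,iron,drum,peg,crate]
Tick 6: prefer B, take disk from B; A=[ingot] B=[-] C=[mast,iron,drum,peg,crate,disk]
Tick 7: prefer A, take ingot from A; A=[-] B=[-] C=[mast,iron,drum,peg,crate,disk,ingot]
Tick 8: prefer B, both empty, nothing taken; A=[-] B=[-] C=[mast,iron,drum,peg,crate,disk,ingot]
Tick 9: prefer A, both empty, nothing taken; A=[-] B=[-] C=[mast,iron,drum,peg,crate,disk,ingot]

Answer: mast iron drum peg crate disk ingot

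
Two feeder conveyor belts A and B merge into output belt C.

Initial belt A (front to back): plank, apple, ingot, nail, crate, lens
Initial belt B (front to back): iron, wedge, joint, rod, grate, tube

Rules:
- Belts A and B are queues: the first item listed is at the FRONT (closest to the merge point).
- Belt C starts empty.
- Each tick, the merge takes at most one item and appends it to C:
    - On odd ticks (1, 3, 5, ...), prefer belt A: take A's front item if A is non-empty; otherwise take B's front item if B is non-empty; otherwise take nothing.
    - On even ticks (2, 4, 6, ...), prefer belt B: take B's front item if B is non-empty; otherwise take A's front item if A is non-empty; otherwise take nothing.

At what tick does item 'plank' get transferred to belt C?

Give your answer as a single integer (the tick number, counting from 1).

Tick 1: prefer A, take plank from A; A=[apple,ingot,nail,crate,lens] B=[iron,wedge,joint,rod,grate,tube] C=[plank]

Answer: 1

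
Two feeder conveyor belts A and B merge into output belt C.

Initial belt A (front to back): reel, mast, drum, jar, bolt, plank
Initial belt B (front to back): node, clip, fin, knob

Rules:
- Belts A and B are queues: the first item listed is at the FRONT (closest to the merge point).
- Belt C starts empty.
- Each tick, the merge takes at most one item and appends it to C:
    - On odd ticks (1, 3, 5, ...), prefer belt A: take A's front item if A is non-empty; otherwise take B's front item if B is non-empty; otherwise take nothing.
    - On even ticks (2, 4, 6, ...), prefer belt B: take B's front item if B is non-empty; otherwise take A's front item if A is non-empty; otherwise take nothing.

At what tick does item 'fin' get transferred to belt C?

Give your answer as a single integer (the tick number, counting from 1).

Answer: 6

Derivation:
Tick 1: prefer A, take reel from A; A=[mast,drum,jar,bolt,plank] B=[node,clip,fin,knob] C=[reel]
Tick 2: prefer B, take node from B; A=[mast,drum,jar,bolt,plank] B=[clip,fin,knob] C=[reel,node]
Tick 3: prefer A, take mast from A; A=[drum,jar,bolt,plank] B=[clip,fin,knob] C=[reel,node,mast]
Tick 4: prefer B, take clip from B; A=[drum,jar,bolt,plank] B=[fin,knob] C=[reel,node,mast,clip]
Tick 5: prefer A, take drum from A; A=[jar,bolt,plank] B=[fin,knob] C=[reel,node,mast,clip,drum]
Tick 6: prefer B, take fin from B; A=[jar,bolt,plank] B=[knob] C=[reel,node,mast,clip,drum,fin]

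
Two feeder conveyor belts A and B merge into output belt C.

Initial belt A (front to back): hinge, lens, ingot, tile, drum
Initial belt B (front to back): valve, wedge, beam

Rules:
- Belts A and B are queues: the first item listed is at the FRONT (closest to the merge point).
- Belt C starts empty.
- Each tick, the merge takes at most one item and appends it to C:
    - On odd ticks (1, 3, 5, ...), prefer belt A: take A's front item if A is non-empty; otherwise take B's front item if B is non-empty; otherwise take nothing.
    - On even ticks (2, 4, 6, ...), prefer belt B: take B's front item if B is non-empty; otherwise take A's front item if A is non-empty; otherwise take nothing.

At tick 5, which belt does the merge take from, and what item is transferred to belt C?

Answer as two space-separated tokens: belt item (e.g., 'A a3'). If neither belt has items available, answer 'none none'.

Tick 1: prefer A, take hinge from A; A=[lens,ingot,tile,drum] B=[valve,wedge,beam] C=[hinge]
Tick 2: prefer B, take valve from B; A=[lens,ingot,tile,drum] B=[wedge,beam] C=[hinge,valve]
Tick 3: prefer A, take lens from A; A=[ingot,tile,drum] B=[wedge,beam] C=[hinge,valve,lens]
Tick 4: prefer B, take wedge from B; A=[ingot,tile,drum] B=[beam] C=[hinge,valve,lens,wedge]
Tick 5: prefer A, take ingot from A; A=[tile,drum] B=[beam] C=[hinge,valve,lens,wedge,ingot]

Answer: A ingot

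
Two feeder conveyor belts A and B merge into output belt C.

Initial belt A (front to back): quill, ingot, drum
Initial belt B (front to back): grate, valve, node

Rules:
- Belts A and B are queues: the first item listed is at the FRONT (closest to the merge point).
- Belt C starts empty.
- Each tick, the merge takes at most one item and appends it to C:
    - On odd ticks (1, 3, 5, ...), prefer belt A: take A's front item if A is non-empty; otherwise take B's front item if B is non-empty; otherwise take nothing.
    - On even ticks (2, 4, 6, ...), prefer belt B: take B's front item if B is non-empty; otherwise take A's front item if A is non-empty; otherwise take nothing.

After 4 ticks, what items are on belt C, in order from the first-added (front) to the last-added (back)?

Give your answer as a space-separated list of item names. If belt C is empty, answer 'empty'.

Answer: quill grate ingot valve

Derivation:
Tick 1: prefer A, take quill from A; A=[ingot,drum] B=[grate,valve,node] C=[quill]
Tick 2: prefer B, take grate from B; A=[ingot,drum] B=[valve,node] C=[quill,grate]
Tick 3: prefer A, take ingot from A; A=[drum] B=[valve,node] C=[quill,grate,ingot]
Tick 4: prefer B, take valve from B; A=[drum] B=[node] C=[quill,grate,ingot,valve]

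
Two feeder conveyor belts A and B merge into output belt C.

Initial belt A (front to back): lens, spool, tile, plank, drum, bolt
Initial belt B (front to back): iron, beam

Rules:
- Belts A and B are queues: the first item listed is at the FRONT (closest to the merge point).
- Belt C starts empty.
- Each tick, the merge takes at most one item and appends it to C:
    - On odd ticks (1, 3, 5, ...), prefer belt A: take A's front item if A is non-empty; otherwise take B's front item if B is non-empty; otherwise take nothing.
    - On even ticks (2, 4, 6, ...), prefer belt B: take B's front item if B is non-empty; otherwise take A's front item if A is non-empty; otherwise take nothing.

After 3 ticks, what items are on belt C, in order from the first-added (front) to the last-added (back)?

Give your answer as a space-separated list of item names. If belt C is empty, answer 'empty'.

Answer: lens iron spool

Derivation:
Tick 1: prefer A, take lens from A; A=[spool,tile,plank,drum,bolt] B=[iron,beam] C=[lens]
Tick 2: prefer B, take iron from B; A=[spool,tile,plank,drum,bolt] B=[beam] C=[lens,iron]
Tick 3: prefer A, take spool from A; A=[tile,plank,drum,bolt] B=[beam] C=[lens,iron,spool]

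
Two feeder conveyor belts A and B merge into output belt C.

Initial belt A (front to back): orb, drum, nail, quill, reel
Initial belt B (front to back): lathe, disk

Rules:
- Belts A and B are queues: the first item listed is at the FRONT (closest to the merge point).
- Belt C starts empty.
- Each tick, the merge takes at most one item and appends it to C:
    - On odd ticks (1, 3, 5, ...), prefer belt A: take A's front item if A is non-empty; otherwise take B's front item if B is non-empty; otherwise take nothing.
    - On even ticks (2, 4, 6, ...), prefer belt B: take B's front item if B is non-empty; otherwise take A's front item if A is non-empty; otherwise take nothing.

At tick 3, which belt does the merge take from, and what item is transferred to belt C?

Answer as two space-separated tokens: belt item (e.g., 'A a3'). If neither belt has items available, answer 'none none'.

Answer: A drum

Derivation:
Tick 1: prefer A, take orb from A; A=[drum,nail,quill,reel] B=[lathe,disk] C=[orb]
Tick 2: prefer B, take lathe from B; A=[drum,nail,quill,reel] B=[disk] C=[orb,lathe]
Tick 3: prefer A, take drum from A; A=[nail,quill,reel] B=[disk] C=[orb,lathe,drum]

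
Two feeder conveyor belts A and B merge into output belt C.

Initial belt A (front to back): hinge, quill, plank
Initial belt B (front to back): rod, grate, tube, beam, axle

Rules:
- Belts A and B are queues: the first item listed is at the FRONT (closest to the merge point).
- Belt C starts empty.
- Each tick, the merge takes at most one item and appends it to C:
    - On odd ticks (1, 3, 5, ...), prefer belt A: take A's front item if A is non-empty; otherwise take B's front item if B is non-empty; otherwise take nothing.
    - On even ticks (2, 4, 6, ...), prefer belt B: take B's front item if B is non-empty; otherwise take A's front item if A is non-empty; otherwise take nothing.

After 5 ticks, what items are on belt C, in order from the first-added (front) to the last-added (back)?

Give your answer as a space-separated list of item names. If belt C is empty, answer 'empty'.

Answer: hinge rod quill grate plank

Derivation:
Tick 1: prefer A, take hinge from A; A=[quill,plank] B=[rod,grate,tube,beam,axle] C=[hinge]
Tick 2: prefer B, take rod from B; A=[quill,plank] B=[grate,tube,beam,axle] C=[hinge,rod]
Tick 3: prefer A, take quill from A; A=[plank] B=[grate,tube,beam,axle] C=[hinge,rod,quill]
Tick 4: prefer B, take grate from B; A=[plank] B=[tube,beam,axle] C=[hinge,rod,quill,grate]
Tick 5: prefer A, take plank from A; A=[-] B=[tube,beam,axle] C=[hinge,rod,quill,grate,plank]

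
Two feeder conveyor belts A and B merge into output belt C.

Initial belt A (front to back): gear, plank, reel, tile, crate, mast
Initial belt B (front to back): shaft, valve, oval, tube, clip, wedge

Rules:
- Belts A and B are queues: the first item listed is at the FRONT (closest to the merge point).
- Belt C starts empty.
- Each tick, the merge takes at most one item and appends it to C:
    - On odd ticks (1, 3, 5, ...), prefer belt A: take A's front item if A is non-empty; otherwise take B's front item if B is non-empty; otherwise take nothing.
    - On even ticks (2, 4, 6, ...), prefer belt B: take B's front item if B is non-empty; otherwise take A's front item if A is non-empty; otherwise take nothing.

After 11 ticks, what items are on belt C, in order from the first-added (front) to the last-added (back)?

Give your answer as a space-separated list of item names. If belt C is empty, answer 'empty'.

Answer: gear shaft plank valve reel oval tile tube crate clip mast

Derivation:
Tick 1: prefer A, take gear from A; A=[plank,reel,tile,crate,mast] B=[shaft,valve,oval,tube,clip,wedge] C=[gear]
Tick 2: prefer B, take shaft from B; A=[plank,reel,tile,crate,mast] B=[valve,oval,tube,clip,wedge] C=[gear,shaft]
Tick 3: prefer A, take plank from A; A=[reel,tile,crate,mast] B=[valve,oval,tube,clip,wedge] C=[gear,shaft,plank]
Tick 4: prefer B, take valve from B; A=[reel,tile,crate,mast] B=[oval,tube,clip,wedge] C=[gear,shaft,plank,valve]
Tick 5: prefer A, take reel from A; A=[tile,crate,mast] B=[oval,tube,clip,wedge] C=[gear,shaft,plank,valve,reel]
Tick 6: prefer B, take oval from B; A=[tile,crate,mast] B=[tube,clip,wedge] C=[gear,shaft,plank,valve,reel,oval]
Tick 7: prefer A, take tile from A; A=[crate,mast] B=[tube,clip,wedge] C=[gear,shaft,plank,valve,reel,oval,tile]
Tick 8: prefer B, take tube from B; A=[crate,mast] B=[clip,wedge] C=[gear,shaft,plank,valve,reel,oval,tile,tube]
Tick 9: prefer A, take crate from A; A=[mast] B=[clip,wedge] C=[gear,shaft,plank,valve,reel,oval,tile,tube,crate]
Tick 10: prefer B, take clip from B; A=[mast] B=[wedge] C=[gear,shaft,plank,valve,reel,oval,tile,tube,crate,clip]
Tick 11: prefer A, take mast from A; A=[-] B=[wedge] C=[gear,shaft,plank,valve,reel,oval,tile,tube,crate,clip,mast]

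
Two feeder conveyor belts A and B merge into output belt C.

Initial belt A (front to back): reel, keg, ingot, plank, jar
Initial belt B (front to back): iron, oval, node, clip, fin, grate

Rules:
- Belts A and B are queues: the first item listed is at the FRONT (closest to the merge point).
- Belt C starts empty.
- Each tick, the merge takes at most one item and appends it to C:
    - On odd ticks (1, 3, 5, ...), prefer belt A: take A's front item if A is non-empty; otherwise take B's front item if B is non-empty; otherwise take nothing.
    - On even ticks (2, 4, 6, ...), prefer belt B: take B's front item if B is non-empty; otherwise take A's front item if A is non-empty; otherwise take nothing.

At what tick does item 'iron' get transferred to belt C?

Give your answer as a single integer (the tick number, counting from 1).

Answer: 2

Derivation:
Tick 1: prefer A, take reel from A; A=[keg,ingot,plank,jar] B=[iron,oval,node,clip,fin,grate] C=[reel]
Tick 2: prefer B, take iron from B; A=[keg,ingot,plank,jar] B=[oval,node,clip,fin,grate] C=[reel,iron]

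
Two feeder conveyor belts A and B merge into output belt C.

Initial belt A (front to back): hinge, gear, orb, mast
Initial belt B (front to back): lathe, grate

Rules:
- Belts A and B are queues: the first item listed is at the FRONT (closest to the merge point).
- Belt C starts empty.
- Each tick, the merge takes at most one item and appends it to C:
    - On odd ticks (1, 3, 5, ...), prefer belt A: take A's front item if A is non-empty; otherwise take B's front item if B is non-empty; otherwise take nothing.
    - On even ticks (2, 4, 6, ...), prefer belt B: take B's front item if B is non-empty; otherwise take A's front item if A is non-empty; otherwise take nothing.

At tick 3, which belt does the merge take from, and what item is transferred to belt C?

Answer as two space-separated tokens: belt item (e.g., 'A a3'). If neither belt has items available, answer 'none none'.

Answer: A gear

Derivation:
Tick 1: prefer A, take hinge from A; A=[gear,orb,mast] B=[lathe,grate] C=[hinge]
Tick 2: prefer B, take lathe from B; A=[gear,orb,mast] B=[grate] C=[hinge,lathe]
Tick 3: prefer A, take gear from A; A=[orb,mast] B=[grate] C=[hinge,lathe,gear]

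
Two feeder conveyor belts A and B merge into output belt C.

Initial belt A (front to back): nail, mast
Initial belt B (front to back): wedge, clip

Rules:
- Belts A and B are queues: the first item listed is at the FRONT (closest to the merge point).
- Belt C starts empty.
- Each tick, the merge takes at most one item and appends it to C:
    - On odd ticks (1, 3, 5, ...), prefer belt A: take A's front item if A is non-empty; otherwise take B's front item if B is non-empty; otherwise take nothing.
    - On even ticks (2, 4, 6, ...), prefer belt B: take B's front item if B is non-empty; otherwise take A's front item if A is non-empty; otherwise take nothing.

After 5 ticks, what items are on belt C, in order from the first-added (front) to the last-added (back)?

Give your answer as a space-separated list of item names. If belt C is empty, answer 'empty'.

Tick 1: prefer A, take nail from A; A=[mast] B=[wedge,clip] C=[nail]
Tick 2: prefer B, take wedge from B; A=[mast] B=[clip] C=[nail,wedge]
Tick 3: prefer A, take mast from A; A=[-] B=[clip] C=[nail,wedge,mast]
Tick 4: prefer B, take clip from B; A=[-] B=[-] C=[nail,wedge,mast,clip]
Tick 5: prefer A, both empty, nothing taken; A=[-] B=[-] C=[nail,wedge,mast,clip]

Answer: nail wedge mast clip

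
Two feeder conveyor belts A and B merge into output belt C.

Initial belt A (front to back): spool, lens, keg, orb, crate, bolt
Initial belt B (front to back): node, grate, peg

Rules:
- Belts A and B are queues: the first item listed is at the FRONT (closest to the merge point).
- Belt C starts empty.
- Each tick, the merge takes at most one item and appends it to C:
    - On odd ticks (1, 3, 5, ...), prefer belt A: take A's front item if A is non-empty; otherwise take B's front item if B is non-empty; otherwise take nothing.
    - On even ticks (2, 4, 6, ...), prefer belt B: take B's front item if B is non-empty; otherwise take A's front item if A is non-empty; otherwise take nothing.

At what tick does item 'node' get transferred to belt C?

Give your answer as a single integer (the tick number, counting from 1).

Tick 1: prefer A, take spool from A; A=[lens,keg,orb,crate,bolt] B=[node,grate,peg] C=[spool]
Tick 2: prefer B, take node from B; A=[lens,keg,orb,crate,bolt] B=[grate,peg] C=[spool,node]

Answer: 2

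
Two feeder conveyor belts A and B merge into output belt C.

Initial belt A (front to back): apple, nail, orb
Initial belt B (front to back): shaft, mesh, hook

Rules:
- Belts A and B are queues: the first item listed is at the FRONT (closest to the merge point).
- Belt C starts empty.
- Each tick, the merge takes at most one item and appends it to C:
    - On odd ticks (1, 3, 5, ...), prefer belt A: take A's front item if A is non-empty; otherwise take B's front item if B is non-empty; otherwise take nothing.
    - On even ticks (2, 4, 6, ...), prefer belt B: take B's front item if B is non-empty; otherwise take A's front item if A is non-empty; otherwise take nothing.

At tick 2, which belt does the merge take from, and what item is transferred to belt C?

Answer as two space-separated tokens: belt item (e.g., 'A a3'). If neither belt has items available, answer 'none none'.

Answer: B shaft

Derivation:
Tick 1: prefer A, take apple from A; A=[nail,orb] B=[shaft,mesh,hook] C=[apple]
Tick 2: prefer B, take shaft from B; A=[nail,orb] B=[mesh,hook] C=[apple,shaft]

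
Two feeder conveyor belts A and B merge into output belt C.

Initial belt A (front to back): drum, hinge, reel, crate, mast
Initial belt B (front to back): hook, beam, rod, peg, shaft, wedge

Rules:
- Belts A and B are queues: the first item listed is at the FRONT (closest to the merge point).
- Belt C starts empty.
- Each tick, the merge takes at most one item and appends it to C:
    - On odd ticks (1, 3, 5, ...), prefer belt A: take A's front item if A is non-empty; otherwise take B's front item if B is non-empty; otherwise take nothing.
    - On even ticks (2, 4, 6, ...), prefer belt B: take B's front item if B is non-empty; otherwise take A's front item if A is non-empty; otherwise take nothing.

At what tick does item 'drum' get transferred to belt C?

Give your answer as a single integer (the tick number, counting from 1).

Tick 1: prefer A, take drum from A; A=[hinge,reel,crate,mast] B=[hook,beam,rod,peg,shaft,wedge] C=[drum]

Answer: 1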